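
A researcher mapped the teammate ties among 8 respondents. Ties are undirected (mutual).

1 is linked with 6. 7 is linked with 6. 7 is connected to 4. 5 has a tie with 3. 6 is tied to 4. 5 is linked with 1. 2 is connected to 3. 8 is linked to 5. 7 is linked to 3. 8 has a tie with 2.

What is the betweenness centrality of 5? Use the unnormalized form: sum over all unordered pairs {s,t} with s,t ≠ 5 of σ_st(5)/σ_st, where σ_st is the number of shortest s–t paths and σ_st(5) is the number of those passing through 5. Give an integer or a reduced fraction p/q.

Pairs whose geodesics pass through 5 — 1–8: 1; 1–2: 2/2; 1–3: 1; 8–3: 1/2; 8–7: 1/2; 8–4: 2/3; 8–6: 1.
All other pairs contribute 0.
Summing the contributions gives betweenness(5) = 17/3.

17/3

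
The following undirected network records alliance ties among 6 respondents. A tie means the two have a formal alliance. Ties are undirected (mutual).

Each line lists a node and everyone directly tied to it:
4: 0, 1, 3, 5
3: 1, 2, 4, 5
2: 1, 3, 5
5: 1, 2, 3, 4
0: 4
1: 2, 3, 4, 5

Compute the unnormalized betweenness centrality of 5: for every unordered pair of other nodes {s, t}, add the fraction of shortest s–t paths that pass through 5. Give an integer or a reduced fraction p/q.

2/3

Pairs whose geodesics pass through 5 — 4–2: 1/3; 0–2: 1/3.
All other pairs contribute 0.
Summing the contributions gives betweenness(5) = 2/3.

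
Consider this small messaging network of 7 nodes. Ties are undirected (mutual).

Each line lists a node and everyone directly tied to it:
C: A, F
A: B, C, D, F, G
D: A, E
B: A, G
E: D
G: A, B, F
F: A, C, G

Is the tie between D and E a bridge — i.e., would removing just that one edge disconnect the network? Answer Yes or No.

Yes

Without the D–E edge there is no alternate route between D and E, so the network disconnects. It is a bridge.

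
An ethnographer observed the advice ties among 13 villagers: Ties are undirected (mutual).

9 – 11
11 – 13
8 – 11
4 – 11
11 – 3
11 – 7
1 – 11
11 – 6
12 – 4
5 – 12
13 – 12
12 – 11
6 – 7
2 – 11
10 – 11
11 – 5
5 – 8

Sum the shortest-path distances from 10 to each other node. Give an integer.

Distances from 10: 1:2, 2:2, 3:2, 4:2, 5:2, 6:2, 7:2, 8:2, 9:2, 11:1, 12:2, 13:2.
Sum = 2 + 2 + 2 + 2 + 2 + 2 + 2 + 2 + 2 + 1 + 2 + 2 = 23.

23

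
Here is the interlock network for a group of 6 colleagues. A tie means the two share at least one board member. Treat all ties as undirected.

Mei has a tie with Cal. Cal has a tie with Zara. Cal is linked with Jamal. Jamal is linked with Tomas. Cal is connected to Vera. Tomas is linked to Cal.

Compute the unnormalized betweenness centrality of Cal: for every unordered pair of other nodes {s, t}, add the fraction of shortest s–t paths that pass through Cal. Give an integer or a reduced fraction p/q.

9

Pairs whose geodesics pass through Cal — Tomas–Zara: 1; Tomas–Mei: 1; Tomas–Vera: 1; Zara–Mei: 1; Zara–Jamal: 1; Zara–Vera: 1; Mei–Jamal: 1; Mei–Vera: 1; Jamal–Vera: 1.
All other pairs contribute 0.
Summing the contributions gives betweenness(Cal) = 9.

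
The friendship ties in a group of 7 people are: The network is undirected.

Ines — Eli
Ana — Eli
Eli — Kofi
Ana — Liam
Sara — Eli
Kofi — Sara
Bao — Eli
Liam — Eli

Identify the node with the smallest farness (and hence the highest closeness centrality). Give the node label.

Eli

Farness (sum of distances to all others) for each node — Ana:10, Bao:11, Eli:6, Ines:11, Kofi:10, Liam:10, Sara:10.
The smallest farness is 6, for Eli, so Eli has the highest closeness.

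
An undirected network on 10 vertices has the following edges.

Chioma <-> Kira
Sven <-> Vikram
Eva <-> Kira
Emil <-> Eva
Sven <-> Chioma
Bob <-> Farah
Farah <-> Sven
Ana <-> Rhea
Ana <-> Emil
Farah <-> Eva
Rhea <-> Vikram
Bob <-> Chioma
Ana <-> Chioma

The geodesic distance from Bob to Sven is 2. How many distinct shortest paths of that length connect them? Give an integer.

The shortest distance is 2. The length-2 paths are: Bob–Farah–Sven; Bob–Chioma–Sven.
That gives 2 distinct shortest paths.

2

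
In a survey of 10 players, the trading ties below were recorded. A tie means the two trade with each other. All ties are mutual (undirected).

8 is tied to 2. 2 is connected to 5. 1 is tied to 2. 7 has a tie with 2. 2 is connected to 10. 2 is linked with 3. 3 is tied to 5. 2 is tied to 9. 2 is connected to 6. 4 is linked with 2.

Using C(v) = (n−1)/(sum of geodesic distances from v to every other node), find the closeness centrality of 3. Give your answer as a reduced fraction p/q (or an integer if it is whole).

Distances from 3: 1:2, 2:1, 4:2, 5:1, 6:2, 7:2, 8:2, 9:2, 10:2. Sum = 16.
n = 10, so closeness = 9/16.

9/16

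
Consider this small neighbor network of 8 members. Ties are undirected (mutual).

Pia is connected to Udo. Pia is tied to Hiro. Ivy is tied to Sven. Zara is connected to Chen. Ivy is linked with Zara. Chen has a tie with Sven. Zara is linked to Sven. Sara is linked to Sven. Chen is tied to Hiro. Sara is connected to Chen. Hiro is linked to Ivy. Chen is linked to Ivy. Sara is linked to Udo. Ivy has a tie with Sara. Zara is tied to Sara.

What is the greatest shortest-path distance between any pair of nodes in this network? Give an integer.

Eccentricity of each node (its greatest distance to any other): Chen:2, Hiro:2, Ivy:2, Pia:3, Sara:2, Sven:3, Udo:2, Zara:3.
The maximum eccentricity is 3, realized for instance by the pair Pia–Zara via Pia – Hiro – Ivy – Zara. So the diameter is 3.

3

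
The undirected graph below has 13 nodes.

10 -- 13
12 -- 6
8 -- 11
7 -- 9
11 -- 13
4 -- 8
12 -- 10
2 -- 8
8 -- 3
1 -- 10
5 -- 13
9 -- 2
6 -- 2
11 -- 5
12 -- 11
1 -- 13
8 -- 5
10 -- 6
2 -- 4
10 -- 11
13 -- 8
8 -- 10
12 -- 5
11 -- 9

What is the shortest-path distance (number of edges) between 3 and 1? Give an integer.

3

One shortest route is 3 – 8 – 10 – 1, which uses 3 edges, and at distance 2 from 3 we only reach {2, 4, 5, 10, 11, 13}, which does not include 1. So d(3,1) = 3.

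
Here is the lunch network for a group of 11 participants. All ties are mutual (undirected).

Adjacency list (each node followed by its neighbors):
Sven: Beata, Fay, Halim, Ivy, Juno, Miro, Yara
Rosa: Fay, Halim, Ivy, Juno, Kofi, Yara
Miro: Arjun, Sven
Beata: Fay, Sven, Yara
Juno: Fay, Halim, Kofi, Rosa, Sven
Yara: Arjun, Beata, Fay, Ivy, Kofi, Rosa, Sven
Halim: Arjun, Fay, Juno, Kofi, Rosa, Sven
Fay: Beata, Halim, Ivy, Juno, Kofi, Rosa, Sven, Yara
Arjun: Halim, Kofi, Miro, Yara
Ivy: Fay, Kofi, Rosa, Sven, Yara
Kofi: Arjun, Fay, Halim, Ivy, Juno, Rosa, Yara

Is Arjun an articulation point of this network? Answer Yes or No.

Even without Arjun, every remaining node can still reach every other (the residual graph is connected), so Arjun is not a cut vertex.

No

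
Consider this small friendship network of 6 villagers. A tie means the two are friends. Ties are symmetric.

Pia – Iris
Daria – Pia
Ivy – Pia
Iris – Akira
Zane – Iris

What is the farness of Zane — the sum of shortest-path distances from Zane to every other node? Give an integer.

Distances from Zane: Akira:2, Daria:3, Iris:1, Ivy:3, Pia:2.
Sum = 2 + 3 + 1 + 3 + 2 = 11.

11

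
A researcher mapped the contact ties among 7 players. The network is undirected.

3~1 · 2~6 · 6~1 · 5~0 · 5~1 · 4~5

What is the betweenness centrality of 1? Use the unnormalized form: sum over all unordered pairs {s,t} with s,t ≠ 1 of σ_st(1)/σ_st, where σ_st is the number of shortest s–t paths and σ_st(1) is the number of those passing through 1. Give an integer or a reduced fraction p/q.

11

Pairs whose geodesics pass through 1 — 6–5: 1; 6–0: 1; 6–3: 1; 6–4: 1; 2–5: 1; 2–0: 1; 2–3: 1; 2–4: 1; 5–3: 1; 0–3: 1; 3–4: 1.
All other pairs contribute 0.
Summing the contributions gives betweenness(1) = 11.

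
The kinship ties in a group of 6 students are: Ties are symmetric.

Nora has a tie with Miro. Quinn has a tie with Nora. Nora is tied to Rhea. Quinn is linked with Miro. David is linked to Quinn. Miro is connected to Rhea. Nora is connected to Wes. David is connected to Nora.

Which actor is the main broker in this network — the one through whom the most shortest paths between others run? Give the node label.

Unnormalized betweenness of each node: David:0, Miro:1/2, Nora:6, Quinn:1/2, Rhea:0, Wes:0.
Nora has the largest value, 6, making it the main broker — the node through which the most shortest paths run.

Nora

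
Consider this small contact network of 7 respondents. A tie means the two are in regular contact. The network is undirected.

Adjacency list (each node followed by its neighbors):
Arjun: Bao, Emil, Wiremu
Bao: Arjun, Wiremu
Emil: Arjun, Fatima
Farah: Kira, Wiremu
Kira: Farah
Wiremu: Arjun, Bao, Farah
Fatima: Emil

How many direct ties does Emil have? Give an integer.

2

Emil is directly tied to Arjun and Fatima. That is 2 neighbors, so the degree of Emil is 2.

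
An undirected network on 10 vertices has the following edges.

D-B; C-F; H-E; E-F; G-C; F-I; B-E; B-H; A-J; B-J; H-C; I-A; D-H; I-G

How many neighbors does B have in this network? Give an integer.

B is directly tied to D, E, H, and J. That is 4 neighbors, so the degree of B is 4.

4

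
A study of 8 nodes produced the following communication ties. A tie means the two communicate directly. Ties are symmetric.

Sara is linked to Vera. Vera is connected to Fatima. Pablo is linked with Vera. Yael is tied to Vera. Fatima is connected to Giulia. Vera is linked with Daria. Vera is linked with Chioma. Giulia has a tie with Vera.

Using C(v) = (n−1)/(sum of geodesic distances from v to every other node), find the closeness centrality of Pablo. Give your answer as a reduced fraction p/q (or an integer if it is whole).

7/13

Distances from Pablo: Chioma:2, Daria:2, Fatima:2, Giulia:2, Sara:2, Vera:1, Yael:2. Sum = 13.
n = 8, so closeness = 7/13.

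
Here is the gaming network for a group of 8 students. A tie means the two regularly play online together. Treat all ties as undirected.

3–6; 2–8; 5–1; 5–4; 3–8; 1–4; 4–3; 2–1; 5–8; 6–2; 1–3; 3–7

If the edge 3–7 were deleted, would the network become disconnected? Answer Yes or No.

Yes

Without the 3–7 edge there is no alternate route between 3 and 7, so the network disconnects. It is a bridge.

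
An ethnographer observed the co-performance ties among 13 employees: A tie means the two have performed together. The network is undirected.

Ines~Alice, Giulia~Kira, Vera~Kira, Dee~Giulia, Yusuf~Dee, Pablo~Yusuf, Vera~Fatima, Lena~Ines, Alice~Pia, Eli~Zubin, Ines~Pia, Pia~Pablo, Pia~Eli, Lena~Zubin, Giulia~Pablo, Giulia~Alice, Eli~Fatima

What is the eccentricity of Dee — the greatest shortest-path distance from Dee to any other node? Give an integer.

Distances from Dee: Alice:2, Eli:4, Fatima:4, Giulia:1, Ines:3, Kira:2, Lena:4, Pablo:2, Pia:3, Vera:3, Yusuf:1, Zubin:5.
The largest is 5 (to Zubin), so the eccentricity of Dee is 5.

5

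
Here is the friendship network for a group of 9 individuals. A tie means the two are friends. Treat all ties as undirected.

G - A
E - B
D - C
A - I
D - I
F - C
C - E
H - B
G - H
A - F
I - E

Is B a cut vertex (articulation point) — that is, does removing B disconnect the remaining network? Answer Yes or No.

No

Even without B, every remaining node can still reach every other (the residual graph is connected), so B is not a cut vertex.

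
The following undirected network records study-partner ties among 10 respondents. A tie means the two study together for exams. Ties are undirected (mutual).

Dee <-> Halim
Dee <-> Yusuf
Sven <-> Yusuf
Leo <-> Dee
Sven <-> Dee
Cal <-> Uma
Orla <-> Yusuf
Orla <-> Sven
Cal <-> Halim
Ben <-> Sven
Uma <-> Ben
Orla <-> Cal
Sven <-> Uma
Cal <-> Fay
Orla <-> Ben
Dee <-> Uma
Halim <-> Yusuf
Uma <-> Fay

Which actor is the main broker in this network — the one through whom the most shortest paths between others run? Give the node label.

Unnormalized betweenness of each node: Ben:1/3, Cal:25/6, Dee:121/12, Fay:0, Halim:7/4, Leo:0, Orla:31/12, Sven:47/12, Uma:47/6, Yusuf:7/3.
Dee has the largest value, 121/12, making it the main broker — the node through which the most shortest paths run.

Dee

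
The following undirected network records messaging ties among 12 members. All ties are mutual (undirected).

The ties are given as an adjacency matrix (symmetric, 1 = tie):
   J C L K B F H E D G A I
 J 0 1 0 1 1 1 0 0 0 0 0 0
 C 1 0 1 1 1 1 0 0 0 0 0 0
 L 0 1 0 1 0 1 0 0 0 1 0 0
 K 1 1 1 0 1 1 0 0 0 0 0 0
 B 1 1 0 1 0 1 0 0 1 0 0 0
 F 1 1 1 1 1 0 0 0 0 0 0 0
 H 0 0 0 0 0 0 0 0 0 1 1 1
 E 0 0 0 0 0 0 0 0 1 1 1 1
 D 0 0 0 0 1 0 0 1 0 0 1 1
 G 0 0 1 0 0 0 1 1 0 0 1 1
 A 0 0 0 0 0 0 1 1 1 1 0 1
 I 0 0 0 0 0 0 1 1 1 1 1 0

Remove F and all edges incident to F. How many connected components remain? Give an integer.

F's neighbors (B, C, J, K, and L) remain reachable from one another through other ties, so the rest of the network stays in one piece.

1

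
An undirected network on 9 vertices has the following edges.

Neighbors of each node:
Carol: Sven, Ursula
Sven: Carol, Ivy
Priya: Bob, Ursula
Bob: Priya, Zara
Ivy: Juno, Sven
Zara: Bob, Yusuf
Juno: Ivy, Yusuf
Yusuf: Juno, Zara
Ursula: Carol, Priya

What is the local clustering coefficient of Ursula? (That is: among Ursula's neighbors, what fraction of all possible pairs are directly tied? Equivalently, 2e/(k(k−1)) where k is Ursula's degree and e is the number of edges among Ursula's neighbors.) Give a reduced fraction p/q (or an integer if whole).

Ursula's neighbors: Carol and Priya (k = 2).
Possible neighbor pairs: C(2,2) = 1. Edges among them: none → e = 0.
Clustering(Ursula) = 0/1.

0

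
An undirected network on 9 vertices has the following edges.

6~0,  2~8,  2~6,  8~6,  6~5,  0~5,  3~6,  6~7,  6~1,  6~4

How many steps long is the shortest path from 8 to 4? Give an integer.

One shortest route is 8 – 6 – 4, which uses 2 edges, and 8 and 4 are not directly tied, so nothing shorter exists. So d(8,4) = 2.

2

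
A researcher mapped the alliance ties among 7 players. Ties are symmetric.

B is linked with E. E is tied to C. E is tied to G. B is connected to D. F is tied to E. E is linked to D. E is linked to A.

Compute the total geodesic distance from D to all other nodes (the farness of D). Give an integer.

Distances from D: A:2, B:1, C:2, E:1, F:2, G:2.
Sum = 2 + 1 + 2 + 1 + 2 + 2 = 10.

10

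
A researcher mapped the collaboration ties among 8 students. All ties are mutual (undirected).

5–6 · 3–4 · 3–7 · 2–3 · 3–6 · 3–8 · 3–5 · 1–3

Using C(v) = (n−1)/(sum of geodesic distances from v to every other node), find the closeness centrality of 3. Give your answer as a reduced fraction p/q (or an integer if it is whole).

Distances from 3: 1:1, 2:1, 4:1, 5:1, 6:1, 7:1, 8:1. Sum = 7.
n = 8, so closeness = 7/7 = 1.

1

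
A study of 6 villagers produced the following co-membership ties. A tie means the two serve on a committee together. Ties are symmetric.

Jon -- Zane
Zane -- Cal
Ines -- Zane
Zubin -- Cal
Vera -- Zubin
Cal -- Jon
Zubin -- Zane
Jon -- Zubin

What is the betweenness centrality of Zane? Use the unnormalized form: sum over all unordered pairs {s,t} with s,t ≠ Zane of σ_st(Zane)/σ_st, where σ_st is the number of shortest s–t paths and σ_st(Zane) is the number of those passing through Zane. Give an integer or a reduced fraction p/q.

4

Pairs whose geodesics pass through Zane — Zubin–Ines: 1; Jon–Ines: 1; Cal–Ines: 1; Ines–Vera: 1.
All other pairs contribute 0.
Summing the contributions gives betweenness(Zane) = 4.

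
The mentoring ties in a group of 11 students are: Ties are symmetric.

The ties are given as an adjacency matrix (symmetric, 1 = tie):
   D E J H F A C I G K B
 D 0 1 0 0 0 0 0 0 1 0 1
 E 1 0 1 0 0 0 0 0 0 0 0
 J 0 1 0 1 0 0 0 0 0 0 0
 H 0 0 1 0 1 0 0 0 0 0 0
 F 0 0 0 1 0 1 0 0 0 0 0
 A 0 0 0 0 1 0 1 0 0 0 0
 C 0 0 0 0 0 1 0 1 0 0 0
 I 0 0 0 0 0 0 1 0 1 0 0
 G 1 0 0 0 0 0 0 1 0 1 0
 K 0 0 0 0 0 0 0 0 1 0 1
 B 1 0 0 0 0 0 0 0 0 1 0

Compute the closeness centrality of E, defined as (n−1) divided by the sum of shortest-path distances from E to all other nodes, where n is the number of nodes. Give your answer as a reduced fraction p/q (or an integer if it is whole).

Distances from E: A:4, B:2, C:4, D:1, F:3, G:2, H:2, I:3, J:1, K:3. Sum = 25.
n = 11, so closeness = 10/25 = 2/5.

2/5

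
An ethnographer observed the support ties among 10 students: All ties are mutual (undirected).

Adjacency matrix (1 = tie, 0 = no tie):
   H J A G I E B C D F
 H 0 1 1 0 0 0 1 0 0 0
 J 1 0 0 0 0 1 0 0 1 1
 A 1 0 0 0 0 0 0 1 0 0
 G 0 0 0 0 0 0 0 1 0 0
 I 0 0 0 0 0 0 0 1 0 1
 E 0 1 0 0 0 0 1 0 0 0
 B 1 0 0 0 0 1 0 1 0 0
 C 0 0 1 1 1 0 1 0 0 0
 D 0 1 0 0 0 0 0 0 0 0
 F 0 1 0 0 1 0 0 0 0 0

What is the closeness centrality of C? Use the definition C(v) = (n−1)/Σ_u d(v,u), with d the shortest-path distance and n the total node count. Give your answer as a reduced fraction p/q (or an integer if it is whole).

9/17

Distances from C: A:1, B:1, D:4, E:2, F:2, G:1, H:2, I:1, J:3. Sum = 17.
n = 10, so closeness = 9/17.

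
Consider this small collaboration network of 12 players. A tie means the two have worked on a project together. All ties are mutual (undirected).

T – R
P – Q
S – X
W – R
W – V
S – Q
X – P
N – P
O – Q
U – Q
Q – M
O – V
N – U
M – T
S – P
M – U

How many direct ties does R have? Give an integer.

R is directly tied to T and W. That is 2 neighbors, so the degree of R is 2.

2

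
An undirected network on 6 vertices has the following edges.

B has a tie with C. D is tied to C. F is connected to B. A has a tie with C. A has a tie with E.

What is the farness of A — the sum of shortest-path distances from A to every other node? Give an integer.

9

Distances from A: B:2, C:1, D:2, E:1, F:3.
Sum = 2 + 1 + 2 + 1 + 3 = 9.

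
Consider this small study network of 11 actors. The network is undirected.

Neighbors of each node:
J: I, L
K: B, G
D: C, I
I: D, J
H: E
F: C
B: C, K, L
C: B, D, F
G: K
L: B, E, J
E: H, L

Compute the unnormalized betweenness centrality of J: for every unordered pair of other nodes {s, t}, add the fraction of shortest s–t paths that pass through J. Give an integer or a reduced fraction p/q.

Pairs whose geodesics pass through J — L–D: 1/2; L–I: 1; D–H: 1/2; D–E: 1/2; H–I: 1; G–I: 1/2; I–B: 1/2; I–E: 1; I–K: 1/2.
All other pairs contribute 0.
Summing the contributions gives betweenness(J) = 6.

6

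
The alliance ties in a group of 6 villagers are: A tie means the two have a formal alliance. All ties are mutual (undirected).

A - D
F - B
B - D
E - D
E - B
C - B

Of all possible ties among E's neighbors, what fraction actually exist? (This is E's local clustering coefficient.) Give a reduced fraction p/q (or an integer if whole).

1

E's neighbors: B and D (k = 2).
Possible neighbor pairs: C(2,2) = 1. Edges among them: B–D → e = 1.
Clustering(E) = 1/1.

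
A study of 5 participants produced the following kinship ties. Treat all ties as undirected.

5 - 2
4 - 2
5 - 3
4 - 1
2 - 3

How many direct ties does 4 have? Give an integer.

4 is directly tied to 1 and 2. That is 2 neighbors, so the degree of 4 is 2.

2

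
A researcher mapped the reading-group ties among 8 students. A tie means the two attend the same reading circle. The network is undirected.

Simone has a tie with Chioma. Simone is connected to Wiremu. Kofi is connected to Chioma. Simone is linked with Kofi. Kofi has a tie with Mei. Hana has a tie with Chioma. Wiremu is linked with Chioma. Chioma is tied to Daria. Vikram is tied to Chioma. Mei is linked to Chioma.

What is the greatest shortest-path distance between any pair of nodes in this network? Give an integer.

Eccentricity of each node (its greatest distance to any other): Chioma:1, Daria:2, Hana:2, Kofi:2, Mei:2, Simone:2, Vikram:2, Wiremu:2.
The maximum eccentricity is 2, realized for instance by the pair Vikram–Daria via Vikram – Chioma – Daria. So the diameter is 2.

2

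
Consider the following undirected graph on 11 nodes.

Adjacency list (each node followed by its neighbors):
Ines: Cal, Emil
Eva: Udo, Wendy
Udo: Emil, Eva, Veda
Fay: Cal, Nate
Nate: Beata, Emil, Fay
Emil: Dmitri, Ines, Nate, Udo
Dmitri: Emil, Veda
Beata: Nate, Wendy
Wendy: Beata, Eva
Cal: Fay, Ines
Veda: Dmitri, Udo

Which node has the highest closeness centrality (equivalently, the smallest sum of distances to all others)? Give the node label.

Farness (sum of distances to all others) for each node — Beata:24, Cal:27, Dmitri:24, Emil:17, Eva:25, Fay:25, Ines:23, Nate:19, Udo:20, Veda:27, Wendy:27.
The smallest farness is 17, for Emil, so Emil has the highest closeness.

Emil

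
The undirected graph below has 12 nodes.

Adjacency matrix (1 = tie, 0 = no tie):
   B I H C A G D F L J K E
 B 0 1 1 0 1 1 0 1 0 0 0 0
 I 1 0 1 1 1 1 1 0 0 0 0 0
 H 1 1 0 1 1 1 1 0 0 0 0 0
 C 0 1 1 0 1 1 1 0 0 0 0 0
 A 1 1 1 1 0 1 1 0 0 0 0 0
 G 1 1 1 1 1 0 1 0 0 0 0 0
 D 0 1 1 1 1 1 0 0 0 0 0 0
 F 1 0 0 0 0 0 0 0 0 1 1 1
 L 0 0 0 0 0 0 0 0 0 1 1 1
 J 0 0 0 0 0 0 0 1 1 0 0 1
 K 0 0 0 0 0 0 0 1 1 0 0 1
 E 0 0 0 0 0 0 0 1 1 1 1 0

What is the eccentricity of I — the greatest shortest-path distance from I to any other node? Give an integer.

4

Distances from I: A:1, B:1, C:1, D:1, E:3, F:2, G:1, H:1, J:3, K:3, L:4.
The largest is 4 (to L), so the eccentricity of I is 4.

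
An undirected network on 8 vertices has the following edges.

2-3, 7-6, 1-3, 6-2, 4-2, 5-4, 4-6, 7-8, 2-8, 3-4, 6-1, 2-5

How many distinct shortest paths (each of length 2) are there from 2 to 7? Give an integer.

2

The shortest distance is 2. The length-2 paths are: 2–8–7; 2–6–7.
That gives 2 distinct shortest paths.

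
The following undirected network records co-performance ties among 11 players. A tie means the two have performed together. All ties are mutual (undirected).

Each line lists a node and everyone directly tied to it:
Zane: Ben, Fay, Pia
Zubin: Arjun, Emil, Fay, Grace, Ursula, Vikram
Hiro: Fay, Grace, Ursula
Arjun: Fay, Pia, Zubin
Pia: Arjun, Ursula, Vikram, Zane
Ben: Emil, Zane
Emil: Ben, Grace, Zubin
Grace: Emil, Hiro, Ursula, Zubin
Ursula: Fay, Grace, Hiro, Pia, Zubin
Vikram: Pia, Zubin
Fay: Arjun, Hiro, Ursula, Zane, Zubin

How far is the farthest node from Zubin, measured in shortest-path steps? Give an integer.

Distances from Zubin: Arjun:1, Ben:2, Emil:1, Fay:1, Grace:1, Hiro:2, Pia:2, Ursula:1, Vikram:1, Zane:2.
The largest is 2 (to Hiro, Pia, Ben, and Zane), so the eccentricity of Zubin is 2.

2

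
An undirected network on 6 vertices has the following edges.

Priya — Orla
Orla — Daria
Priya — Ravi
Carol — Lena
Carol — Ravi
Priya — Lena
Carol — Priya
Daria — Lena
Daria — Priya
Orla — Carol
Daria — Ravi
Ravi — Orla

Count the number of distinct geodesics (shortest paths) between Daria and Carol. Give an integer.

The shortest distance is 2. The length-2 paths are: Daria–Ravi–Carol; Daria–Orla–Carol; Daria–Lena–Carol; Daria–Priya–Carol.
That gives 4 distinct shortest paths.

4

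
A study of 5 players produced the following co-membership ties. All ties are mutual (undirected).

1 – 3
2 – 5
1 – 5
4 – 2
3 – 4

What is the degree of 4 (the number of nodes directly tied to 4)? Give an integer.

2

4 is directly tied to 2 and 3. That is 2 neighbors, so the degree of 4 is 2.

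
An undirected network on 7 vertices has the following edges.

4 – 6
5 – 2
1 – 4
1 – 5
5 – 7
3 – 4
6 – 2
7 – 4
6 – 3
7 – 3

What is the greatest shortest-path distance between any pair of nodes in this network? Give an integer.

Eccentricity of each node (its greatest distance to any other): 1:2, 2:2, 3:2, 4:2, 5:2, 6:2, 7:2.
The maximum eccentricity is 2, realized for instance by the pair 2–3 via 2 – 6 – 3. So the diameter is 2.

2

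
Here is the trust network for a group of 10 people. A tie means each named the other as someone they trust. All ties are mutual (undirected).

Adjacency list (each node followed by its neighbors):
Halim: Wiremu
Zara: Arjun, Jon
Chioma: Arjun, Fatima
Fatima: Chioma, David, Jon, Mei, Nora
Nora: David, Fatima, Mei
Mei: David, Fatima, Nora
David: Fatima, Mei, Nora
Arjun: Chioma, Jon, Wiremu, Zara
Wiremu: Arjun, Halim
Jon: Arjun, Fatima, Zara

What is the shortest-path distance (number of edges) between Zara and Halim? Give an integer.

3

One shortest route is Zara – Arjun – Wiremu – Halim, which uses 3 edges, and at distance 2 from Zara we only reach {Chioma, Fatima, Wiremu}, which does not include Halim. So d(Zara,Halim) = 3.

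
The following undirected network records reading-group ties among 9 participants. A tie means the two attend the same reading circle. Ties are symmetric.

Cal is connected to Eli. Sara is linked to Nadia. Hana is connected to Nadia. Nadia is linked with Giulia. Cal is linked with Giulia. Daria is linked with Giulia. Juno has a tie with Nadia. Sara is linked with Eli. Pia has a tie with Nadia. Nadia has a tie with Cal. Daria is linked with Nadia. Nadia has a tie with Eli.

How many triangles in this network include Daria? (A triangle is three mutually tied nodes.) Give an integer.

Daria's neighbors: Giulia and Nadia.
Neighbor pairs that are themselves tied: Daria–Giulia–Nadia. Each forms one triangle with Daria, for 1 in total.

1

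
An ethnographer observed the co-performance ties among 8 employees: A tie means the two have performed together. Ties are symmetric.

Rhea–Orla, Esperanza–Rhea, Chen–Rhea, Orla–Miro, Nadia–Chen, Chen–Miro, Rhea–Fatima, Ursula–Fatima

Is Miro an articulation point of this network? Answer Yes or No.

Even without Miro, every remaining node can still reach every other (the residual graph is connected), so Miro is not a cut vertex.

No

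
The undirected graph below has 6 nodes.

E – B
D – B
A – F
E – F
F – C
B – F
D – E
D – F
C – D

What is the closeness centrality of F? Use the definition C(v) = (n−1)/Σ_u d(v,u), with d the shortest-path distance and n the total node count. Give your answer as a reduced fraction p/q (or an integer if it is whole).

Distances from F: A:1, B:1, C:1, D:1, E:1. Sum = 5.
n = 6, so closeness = 5/5 = 1.

1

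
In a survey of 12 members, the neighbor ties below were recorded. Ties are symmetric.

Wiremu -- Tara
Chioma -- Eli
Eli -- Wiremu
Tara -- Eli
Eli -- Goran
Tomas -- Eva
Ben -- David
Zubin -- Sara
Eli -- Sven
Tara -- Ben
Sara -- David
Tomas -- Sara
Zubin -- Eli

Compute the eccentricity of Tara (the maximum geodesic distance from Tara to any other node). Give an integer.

Distances from Tara: Ben:1, Chioma:2, David:2, Eli:1, Eva:5, Goran:2, Sara:3, Sven:2, Tomas:4, Wiremu:1, Zubin:2.
The largest is 5 (to Eva), so the eccentricity of Tara is 5.

5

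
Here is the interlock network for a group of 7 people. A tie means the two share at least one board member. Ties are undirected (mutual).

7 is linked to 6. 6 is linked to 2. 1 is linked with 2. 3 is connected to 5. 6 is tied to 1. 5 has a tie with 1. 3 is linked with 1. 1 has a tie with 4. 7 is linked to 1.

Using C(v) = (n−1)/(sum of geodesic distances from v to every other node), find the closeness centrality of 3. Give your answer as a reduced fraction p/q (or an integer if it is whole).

Distances from 3: 1:1, 2:2, 4:2, 5:1, 6:2, 7:2. Sum = 10.
n = 7, so closeness = 6/10 = 3/5.

3/5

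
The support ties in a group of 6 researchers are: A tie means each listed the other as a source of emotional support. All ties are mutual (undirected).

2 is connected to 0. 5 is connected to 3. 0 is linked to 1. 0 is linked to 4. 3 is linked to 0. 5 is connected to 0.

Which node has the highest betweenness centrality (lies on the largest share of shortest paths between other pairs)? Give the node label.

0

Unnormalized betweenness of each node: 0:9, 1:0, 2:0, 3:0, 4:0, 5:0.
0 has the largest value, 9, making it the main broker — the node through which the most shortest paths run.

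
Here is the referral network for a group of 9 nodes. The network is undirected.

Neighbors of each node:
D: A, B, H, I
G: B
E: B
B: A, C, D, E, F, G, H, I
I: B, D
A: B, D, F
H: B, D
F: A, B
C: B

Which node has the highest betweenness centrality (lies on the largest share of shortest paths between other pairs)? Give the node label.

B

Unnormalized betweenness of each node: A:1/2, B:22, C:0, D:3/2, E:0, F:0, G:0, H:0, I:0.
B has the largest value, 22, making it the main broker — the node through which the most shortest paths run.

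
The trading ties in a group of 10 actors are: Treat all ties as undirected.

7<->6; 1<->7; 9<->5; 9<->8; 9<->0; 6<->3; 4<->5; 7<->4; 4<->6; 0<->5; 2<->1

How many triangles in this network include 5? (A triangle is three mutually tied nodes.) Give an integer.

1

5's neighbors: 0, 4, and 9.
Neighbor pairs that are themselves tied: 5–0–9. Each forms one triangle with 5, for 1 in total.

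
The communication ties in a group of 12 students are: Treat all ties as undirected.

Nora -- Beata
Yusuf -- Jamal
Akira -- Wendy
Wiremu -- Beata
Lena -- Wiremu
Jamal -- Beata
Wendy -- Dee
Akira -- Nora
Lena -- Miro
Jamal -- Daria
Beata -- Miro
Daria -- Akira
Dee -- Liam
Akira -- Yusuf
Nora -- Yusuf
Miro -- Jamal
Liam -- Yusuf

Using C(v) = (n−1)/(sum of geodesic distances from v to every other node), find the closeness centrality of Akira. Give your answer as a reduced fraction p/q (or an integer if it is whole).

Distances from Akira: Beata:2, Daria:1, Dee:2, Jamal:2, Lena:4, Liam:2, Miro:3, Nora:1, Wendy:1, Wiremu:3, Yusuf:1. Sum = 22.
n = 12, so closeness = 11/22 = 1/2.

1/2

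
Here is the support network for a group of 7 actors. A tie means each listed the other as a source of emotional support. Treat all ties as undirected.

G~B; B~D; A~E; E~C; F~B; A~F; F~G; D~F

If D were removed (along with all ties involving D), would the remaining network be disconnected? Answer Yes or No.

No

Even without D, every remaining node can still reach every other (the residual graph is connected), so D is not a cut vertex.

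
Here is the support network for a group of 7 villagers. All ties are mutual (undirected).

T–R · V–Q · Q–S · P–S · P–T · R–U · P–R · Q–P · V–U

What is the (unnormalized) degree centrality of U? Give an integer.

2

U is directly tied to R and V. That is 2 neighbors, so the degree of U is 2.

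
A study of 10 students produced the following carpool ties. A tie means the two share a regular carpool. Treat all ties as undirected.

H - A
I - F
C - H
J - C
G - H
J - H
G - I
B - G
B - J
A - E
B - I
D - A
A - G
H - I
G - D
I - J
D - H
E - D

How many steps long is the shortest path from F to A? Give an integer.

One shortest route is F – I – H – A, which uses 3 edges, and at distance 2 from F we only reach {B, G, H, J}, which does not include A. So d(F,A) = 3.

3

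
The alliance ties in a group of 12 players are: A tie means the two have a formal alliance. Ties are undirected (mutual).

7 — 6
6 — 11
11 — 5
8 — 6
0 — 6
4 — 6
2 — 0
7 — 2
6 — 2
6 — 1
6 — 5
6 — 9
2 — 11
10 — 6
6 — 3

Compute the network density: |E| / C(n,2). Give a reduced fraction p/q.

5/22

There are 15 edges and 12 nodes, so the maximum possible is C(12,2) = 66.
Density = 15/66 = 5/22.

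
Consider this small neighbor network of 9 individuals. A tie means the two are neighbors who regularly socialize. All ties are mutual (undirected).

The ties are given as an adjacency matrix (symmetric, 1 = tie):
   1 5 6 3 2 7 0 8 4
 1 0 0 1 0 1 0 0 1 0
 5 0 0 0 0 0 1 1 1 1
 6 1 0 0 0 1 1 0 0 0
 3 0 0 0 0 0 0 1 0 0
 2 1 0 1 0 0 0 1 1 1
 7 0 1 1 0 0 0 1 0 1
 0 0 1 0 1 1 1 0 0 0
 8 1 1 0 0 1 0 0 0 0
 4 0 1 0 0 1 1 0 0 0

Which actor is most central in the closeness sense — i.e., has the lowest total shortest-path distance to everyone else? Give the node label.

2

Farness (sum of distances to all others) for each node — 0:12, 1:14, 2:11, 3:19, 4:14, 5:12, 6:14, 7:12, 8:14.
The smallest farness is 11, for 2, so 2 has the highest closeness.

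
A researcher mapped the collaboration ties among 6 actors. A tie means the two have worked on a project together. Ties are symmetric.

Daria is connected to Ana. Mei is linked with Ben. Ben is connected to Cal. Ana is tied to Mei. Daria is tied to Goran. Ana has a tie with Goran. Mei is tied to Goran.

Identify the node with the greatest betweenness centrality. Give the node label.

Unnormalized betweenness of each node: Ana:3/2, Ben:4, Cal:0, Daria:0, Goran:3/2, Mei:6.
Mei has the largest value, 6, making it the main broker — the node through which the most shortest paths run.

Mei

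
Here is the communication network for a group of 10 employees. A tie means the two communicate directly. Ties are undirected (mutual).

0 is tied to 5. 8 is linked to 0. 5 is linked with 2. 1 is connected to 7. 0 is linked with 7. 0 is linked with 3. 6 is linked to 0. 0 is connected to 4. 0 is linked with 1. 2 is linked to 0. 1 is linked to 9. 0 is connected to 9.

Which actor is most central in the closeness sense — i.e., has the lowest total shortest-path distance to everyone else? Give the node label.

0

Farness (sum of distances to all others) for each node — 0:9, 1:15, 2:16, 3:17, 4:17, 5:16, 6:17, 7:16, 8:17, 9:16.
The smallest farness is 9, for 0, so 0 has the highest closeness.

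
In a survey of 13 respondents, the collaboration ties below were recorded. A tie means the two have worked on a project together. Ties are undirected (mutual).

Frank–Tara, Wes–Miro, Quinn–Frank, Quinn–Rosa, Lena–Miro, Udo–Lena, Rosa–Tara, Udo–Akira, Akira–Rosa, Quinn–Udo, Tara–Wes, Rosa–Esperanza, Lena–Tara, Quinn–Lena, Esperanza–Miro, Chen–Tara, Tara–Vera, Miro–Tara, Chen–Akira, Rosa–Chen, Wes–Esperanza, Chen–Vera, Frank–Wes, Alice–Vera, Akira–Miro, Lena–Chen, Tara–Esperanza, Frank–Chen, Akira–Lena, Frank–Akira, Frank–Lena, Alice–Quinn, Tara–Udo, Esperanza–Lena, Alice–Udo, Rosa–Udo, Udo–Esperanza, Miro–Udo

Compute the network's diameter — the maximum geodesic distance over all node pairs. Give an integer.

Eccentricity of each node (its greatest distance to any other): Akira:2, Alice:3, Chen:2, Esperanza:2, Frank:2, Lena:2, Miro:2, Quinn:2, Rosa:2, Tara:2, Udo:2, Vera:2, Wes:3.
The maximum eccentricity is 3, realized for instance by the pair Wes–Alice via Wes – Esperanza – Udo – Alice. So the diameter is 3.

3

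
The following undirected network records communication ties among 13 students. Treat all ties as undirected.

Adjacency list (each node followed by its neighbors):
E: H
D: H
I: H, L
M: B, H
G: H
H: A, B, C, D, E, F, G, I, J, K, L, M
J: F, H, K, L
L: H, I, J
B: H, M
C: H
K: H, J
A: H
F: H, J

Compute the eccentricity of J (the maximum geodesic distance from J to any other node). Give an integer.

Distances from J: A:2, B:2, C:2, D:2, E:2, F:1, G:2, H:1, I:2, K:1, L:1, M:2.
The largest is 2 (to M, E, D, C, G, A, B, and I), so the eccentricity of J is 2.

2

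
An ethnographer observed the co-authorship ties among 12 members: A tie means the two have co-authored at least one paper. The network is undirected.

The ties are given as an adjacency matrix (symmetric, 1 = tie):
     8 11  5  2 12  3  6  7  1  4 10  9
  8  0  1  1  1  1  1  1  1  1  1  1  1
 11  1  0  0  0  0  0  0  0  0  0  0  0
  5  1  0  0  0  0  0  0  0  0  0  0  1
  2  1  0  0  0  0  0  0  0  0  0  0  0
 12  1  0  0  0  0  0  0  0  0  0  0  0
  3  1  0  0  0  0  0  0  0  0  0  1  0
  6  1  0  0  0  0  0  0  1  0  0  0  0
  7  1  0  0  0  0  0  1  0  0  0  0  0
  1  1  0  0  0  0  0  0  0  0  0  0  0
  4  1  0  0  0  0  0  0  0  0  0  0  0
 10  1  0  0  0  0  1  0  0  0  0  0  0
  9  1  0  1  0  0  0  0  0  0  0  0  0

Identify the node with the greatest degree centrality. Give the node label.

8

Degrees — 1:1, 2:1, 3:2, 4:1, 5:2, 6:2, 7:2, 8:11, 9:2, 10:2, 11:1, 12:1.
The maximum is 11, attained only by 8.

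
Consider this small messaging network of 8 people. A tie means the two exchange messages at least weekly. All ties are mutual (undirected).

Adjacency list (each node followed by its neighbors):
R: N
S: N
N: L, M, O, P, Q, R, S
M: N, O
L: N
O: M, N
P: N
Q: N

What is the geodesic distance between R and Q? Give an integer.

2

One shortest route is R – N – Q, which uses 2 edges, and R and Q are not directly tied, so nothing shorter exists. So d(R,Q) = 2.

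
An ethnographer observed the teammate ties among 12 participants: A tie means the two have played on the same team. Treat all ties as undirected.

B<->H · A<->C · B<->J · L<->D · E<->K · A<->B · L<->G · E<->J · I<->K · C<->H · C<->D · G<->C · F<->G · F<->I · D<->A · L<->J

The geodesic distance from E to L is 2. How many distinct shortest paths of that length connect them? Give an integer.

1

The shortest distance is 2, and the only length-2 path is E–J–L. So there is exactly 1 shortest path.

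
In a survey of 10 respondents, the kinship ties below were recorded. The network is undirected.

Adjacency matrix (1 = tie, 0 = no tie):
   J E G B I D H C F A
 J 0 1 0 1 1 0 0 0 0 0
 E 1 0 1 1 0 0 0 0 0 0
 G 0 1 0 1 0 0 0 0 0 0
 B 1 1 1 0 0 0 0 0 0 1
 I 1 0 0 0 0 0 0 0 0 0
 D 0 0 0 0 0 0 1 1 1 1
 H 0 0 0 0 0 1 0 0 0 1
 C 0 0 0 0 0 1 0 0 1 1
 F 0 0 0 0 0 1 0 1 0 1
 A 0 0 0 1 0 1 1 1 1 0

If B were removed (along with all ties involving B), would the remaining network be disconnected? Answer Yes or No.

Removing B leaves {E, G, I, and J} with no path to {A, C, D, F, and H}, so the network splits into 2 components. B is a cut vertex.

Yes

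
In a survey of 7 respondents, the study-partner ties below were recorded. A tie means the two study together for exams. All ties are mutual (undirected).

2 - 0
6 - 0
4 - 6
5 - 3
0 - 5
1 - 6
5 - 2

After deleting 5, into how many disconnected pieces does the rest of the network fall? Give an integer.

2

Without 5, the remaining ties split the others into: {0, 1, 2, 4, 6}; {3}.
That's 2 separate components.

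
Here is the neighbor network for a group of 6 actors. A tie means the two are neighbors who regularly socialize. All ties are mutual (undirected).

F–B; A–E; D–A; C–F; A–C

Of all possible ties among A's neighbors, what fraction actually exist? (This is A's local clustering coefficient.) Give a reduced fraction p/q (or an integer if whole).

0

A's neighbors: C, D, and E (k = 3).
Possible neighbor pairs: C(3,2) = 3. Edges among them: none → e = 0.
Clustering(A) = 0/3 = 0.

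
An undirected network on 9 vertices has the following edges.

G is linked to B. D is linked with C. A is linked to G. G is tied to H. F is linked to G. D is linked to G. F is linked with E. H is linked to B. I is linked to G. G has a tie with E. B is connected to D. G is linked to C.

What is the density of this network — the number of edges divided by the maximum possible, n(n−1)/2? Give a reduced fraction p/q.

1/3

There are 12 edges and 9 nodes, so the maximum possible is C(9,2) = 36.
Density = 12/36 = 1/3.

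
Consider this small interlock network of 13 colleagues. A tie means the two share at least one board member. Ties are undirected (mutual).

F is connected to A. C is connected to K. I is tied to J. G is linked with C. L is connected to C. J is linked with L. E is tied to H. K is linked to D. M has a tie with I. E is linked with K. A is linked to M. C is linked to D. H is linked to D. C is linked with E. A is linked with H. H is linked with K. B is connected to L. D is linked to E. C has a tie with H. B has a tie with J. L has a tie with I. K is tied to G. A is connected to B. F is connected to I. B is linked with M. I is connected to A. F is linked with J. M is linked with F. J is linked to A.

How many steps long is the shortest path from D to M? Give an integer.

One shortest route is D – H – A – M, which uses 3 edges, and at distance 2 from D we only reach {A, G, L}, which does not include M. So d(D,M) = 3.

3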